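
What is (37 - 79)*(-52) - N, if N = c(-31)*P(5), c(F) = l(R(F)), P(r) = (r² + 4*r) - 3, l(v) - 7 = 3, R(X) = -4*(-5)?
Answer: 1764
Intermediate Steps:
R(X) = 20
l(v) = 10 (l(v) = 7 + 3 = 10)
P(r) = -3 + r² + 4*r
c(F) = 10
N = 420 (N = 10*(-3 + 5² + 4*5) = 10*(-3 + 25 + 20) = 10*42 = 420)
(37 - 79)*(-52) - N = (37 - 79)*(-52) - 1*420 = -42*(-52) - 420 = 2184 - 420 = 1764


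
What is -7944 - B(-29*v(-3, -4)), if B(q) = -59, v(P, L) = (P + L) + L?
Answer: -7885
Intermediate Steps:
v(P, L) = P + 2*L (v(P, L) = (L + P) + L = P + 2*L)
-7944 - B(-29*v(-3, -4)) = -7944 - 1*(-59) = -7944 + 59 = -7885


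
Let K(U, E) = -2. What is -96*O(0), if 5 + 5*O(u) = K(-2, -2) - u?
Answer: 672/5 ≈ 134.40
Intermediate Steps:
O(u) = -7/5 - u/5 (O(u) = -1 + (-2 - u)/5 = -1 + (-⅖ - u/5) = -7/5 - u/5)
-96*O(0) = -96*(-7/5 - ⅕*0) = -96*(-7/5 + 0) = -96*(-7/5) = 672/5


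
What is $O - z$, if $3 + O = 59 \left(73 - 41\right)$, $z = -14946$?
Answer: $16831$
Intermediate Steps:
$O = 1885$ ($O = -3 + 59 \left(73 - 41\right) = -3 + 59 \cdot 32 = -3 + 1888 = 1885$)
$O - z = 1885 - -14946 = 1885 + 14946 = 16831$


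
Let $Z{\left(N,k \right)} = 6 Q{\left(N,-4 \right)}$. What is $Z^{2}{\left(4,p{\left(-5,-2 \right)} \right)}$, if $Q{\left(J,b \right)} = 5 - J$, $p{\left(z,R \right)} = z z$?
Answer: $36$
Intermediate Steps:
$p{\left(z,R \right)} = z^{2}$
$Z{\left(N,k \right)} = 30 - 6 N$ ($Z{\left(N,k \right)} = 6 \left(5 - N\right) = 30 - 6 N$)
$Z^{2}{\left(4,p{\left(-5,-2 \right)} \right)} = \left(30 - 24\right)^{2} = 6^{2} = 36$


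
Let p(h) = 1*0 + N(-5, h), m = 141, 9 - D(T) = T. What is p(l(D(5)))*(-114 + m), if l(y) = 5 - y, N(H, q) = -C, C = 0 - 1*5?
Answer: 135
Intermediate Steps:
C = -5 (C = 0 - 5 = -5)
N(H, q) = 5 (N(H, q) = -1*(-5) = 5)
D(T) = 9 - T
p(h) = 5 (p(h) = 1*0 + 5 = 0 + 5 = 5)
p(l(D(5)))*(-114 + m) = 5*(-114 + 141) = 5*27 = 135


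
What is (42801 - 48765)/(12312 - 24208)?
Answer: 1491/2974 ≈ 0.50134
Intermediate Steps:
(42801 - 48765)/(12312 - 24208) = -5964/(-11896) = -5964*(-1/11896) = 1491/2974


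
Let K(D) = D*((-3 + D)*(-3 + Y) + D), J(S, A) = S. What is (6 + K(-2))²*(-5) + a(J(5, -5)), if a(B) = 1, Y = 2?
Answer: 1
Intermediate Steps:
K(D) = 3*D (K(D) = D*((-3 + D)*(-3 + 2) + D) = D*((-3 + D)*(-1) + D) = D*((3 - D) + D) = D*3 = 3*D)
(6 + K(-2))²*(-5) + a(J(5, -5)) = (6 + 3*(-2))²*(-5) + 1 = (6 - 6)²*(-5) + 1 = 0²*(-5) + 1 = 0*(-5) + 1 = 0 + 1 = 1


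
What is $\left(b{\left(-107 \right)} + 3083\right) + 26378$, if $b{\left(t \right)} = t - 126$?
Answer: $29228$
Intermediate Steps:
$b{\left(t \right)} = -126 + t$
$\left(b{\left(-107 \right)} + 3083\right) + 26378 = \left(\left(-126 - 107\right) + 3083\right) + 26378 = \left(-233 + 3083\right) + 26378 = 2850 + 26378 = 29228$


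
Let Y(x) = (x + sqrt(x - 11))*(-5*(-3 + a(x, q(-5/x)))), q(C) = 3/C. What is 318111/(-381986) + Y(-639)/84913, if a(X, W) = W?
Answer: 437245621365/32435577218 - 9510*I*sqrt(26)/84913 ≈ 13.48 - 0.57107*I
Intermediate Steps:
Y(x) = (15 + 3*x)*(x + sqrt(-11 + x)) (Y(x) = (x + sqrt(x - 11))*(-5*(-3 + 3/((-5/x)))) = (x + sqrt(-11 + x))*(-5*(-3 + 3*(-x/5))) = (x + sqrt(-11 + x))*(-5*(-3 - 3*x/5)) = (x + sqrt(-11 + x))*(15 + 3*x) = (15 + 3*x)*(x + sqrt(-11 + x)))
318111/(-381986) + Y(-639)/84913 = 318111/(-381986) + (3*(-639)**2 + 15*(-639) + 15*sqrt(-11 - 639) + 3*(-639)*sqrt(-11 - 639))/84913 = 318111*(-1/381986) + (3*408321 - 9585 + 15*sqrt(-650) + 3*(-639)*sqrt(-650))*(1/84913) = -318111/381986 + (1224963 - 9585 + 15*(5*I*sqrt(26)) + 3*(-639)*(5*I*sqrt(26)))*(1/84913) = -318111/381986 + (1224963 - 9585 + 75*I*sqrt(26) - 9585*I*sqrt(26))*(1/84913) = -318111/381986 + (1215378 - 9510*I*sqrt(26))*(1/84913) = -318111/381986 + (1215378/84913 - 9510*I*sqrt(26)/84913) = 437245621365/32435577218 - 9510*I*sqrt(26)/84913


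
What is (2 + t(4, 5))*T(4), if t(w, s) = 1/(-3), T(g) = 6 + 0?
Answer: 10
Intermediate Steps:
T(g) = 6
t(w, s) = -1/3
(2 + t(4, 5))*T(4) = (2 - 1/3)*6 = (5/3)*6 = 10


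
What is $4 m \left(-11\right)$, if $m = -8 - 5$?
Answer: $572$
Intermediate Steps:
$m = -13$
$4 m \left(-11\right) = 4 \left(-13\right) \left(-11\right) = \left(-52\right) \left(-11\right) = 572$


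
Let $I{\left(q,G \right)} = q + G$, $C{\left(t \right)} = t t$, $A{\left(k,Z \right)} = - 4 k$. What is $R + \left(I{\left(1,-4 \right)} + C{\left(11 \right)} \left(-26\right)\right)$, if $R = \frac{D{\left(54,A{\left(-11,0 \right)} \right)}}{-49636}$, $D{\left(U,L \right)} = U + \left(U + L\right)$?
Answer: $- \frac{39075979}{12409} \approx -3149.0$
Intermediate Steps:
$C{\left(t \right)} = t^{2}$
$I{\left(q,G \right)} = G + q$
$D{\left(U,L \right)} = L + 2 U$ ($D{\left(U,L \right)} = U + \left(L + U\right) = L + 2 U$)
$R = - \frac{38}{12409}$ ($R = \frac{\left(-4\right) \left(-11\right) + 2 \cdot 54}{-49636} = \left(44 + 108\right) \left(- \frac{1}{49636}\right) = 152 \left(- \frac{1}{49636}\right) = - \frac{38}{12409} \approx -0.0030623$)
$R + \left(I{\left(1,-4 \right)} + C{\left(11 \right)} \left(-26\right)\right) = - \frac{38}{12409} + \left(\left(-4 + 1\right) + 11^{2} \left(-26\right)\right) = - \frac{38}{12409} + \left(-3 + 121 \left(-26\right)\right) = - \frac{38}{12409} - 3149 = - \frac{39075979}{12409}$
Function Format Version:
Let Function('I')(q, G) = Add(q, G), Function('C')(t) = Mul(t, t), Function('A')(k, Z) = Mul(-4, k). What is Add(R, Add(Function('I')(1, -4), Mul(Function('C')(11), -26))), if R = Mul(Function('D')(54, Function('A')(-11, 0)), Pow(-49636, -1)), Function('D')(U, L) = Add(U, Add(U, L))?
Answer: Rational(-39075979, 12409) ≈ -3149.0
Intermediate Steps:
Function('C')(t) = Pow(t, 2)
Function('I')(q, G) = Add(G, q)
Function('D')(U, L) = Add(L, Mul(2, U)) (Function('D')(U, L) = Add(U, Add(L, U)) = Add(L, Mul(2, U)))
R = Rational(-38, 12409) (R = Mul(Add(Mul(-4, -11), Mul(2, 54)), Pow(-49636, -1)) = Mul(Add(44, 108), Rational(-1, 49636)) = Mul(152, Rational(-1, 49636)) = Rational(-38, 12409) ≈ -0.0030623)
Add(R, Add(Function('I')(1, -4), Mul(Function('C')(11), -26))) = Add(Rational(-38, 12409), Add(Add(-4, 1), Mul(Pow(11, 2), -26))) = Add(Rational(-38, 12409), Add(-3, Mul(121, -26))) = Add(Rational(-38, 12409), Add(-3, -3146)) = Add(Rational(-38, 12409), -3149) = Rational(-39075979, 12409)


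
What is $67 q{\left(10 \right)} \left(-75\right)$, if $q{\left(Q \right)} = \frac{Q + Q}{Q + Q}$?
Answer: $-5025$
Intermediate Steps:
$q{\left(Q \right)} = 1$ ($q{\left(Q \right)} = \frac{2 Q}{2 Q} = 2 Q \frac{1}{2 Q} = 1$)
$67 q{\left(10 \right)} \left(-75\right) = 67 \cdot 1 \left(-75\right) = 67 \left(-75\right) = -5025$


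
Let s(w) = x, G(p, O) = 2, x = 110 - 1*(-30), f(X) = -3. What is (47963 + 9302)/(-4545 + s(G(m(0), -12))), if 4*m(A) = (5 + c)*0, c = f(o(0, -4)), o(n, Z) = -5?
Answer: -13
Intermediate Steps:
c = -3
x = 140 (x = 110 + 30 = 140)
m(A) = 0 (m(A) = ((5 - 3)*0)/4 = (2*0)/4 = (¼)*0 = 0)
s(w) = 140
(47963 + 9302)/(-4545 + s(G(m(0), -12))) = (47963 + 9302)/(-4545 + 140) = 57265/(-4405) = 57265*(-1/4405) = -13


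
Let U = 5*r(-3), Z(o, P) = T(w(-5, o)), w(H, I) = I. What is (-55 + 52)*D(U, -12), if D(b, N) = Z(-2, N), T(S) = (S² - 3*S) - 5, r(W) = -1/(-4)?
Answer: -15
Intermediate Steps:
r(W) = ¼ (r(W) = -1*(-¼) = ¼)
T(S) = -5 + S² - 3*S
Z(o, P) = -5 + o² - 3*o
U = 5/4 (U = 5*(¼) = 5/4 ≈ 1.2500)
D(b, N) = 5 (D(b, N) = -5 + (-2)² - 3*(-2) = -5 + 4 + 6 = 5)
(-55 + 52)*D(U, -12) = (-55 + 52)*5 = -3*5 = -15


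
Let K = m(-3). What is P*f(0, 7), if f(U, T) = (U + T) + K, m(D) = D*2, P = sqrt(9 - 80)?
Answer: I*sqrt(71) ≈ 8.4261*I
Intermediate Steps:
P = I*sqrt(71) (P = sqrt(-71) = I*sqrt(71) ≈ 8.4261*I)
m(D) = 2*D
K = -6 (K = 2*(-3) = -6)
f(U, T) = -6 + T + U (f(U, T) = (U + T) - 6 = (T + U) - 6 = -6 + T + U)
P*f(0, 7) = (I*sqrt(71))*(-6 + 7 + 0) = (I*sqrt(71))*1 = I*sqrt(71)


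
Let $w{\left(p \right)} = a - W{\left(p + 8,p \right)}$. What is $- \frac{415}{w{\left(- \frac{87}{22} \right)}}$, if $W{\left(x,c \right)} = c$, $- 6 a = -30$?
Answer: $- \frac{9130}{197} \approx -46.345$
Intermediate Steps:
$a = 5$ ($a = \left(- \frac{1}{6}\right) \left(-30\right) = 5$)
$w{\left(p \right)} = 5 - p$
$- \frac{415}{w{\left(- \frac{87}{22} \right)}} = - \frac{415}{5 - - \frac{87}{22}} = - \frac{415}{5 + \frac{87}{22}} = - \frac{415}{\frac{197}{22}} = \left(-415\right) \frac{22}{197} = - \frac{9130}{197}$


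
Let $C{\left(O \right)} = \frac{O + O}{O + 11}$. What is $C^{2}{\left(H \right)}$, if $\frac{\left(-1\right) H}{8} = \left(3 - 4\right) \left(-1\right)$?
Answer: $\frac{256}{9} \approx 28.444$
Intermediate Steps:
$H = -8$ ($H = - 8 \left(3 - 4\right) \left(-1\right) = - 8 \left(\left(-1\right) \left(-1\right)\right) = \left(-8\right) 1 = -8$)
$C{\left(O \right)} = \frac{2 O}{11 + O}$
$C^{2}{\left(H \right)} = \left(2 \left(-8\right) \frac{1}{11 - 8}\right)^{2} = \left(2 \left(-8\right) \frac{1}{3}\right)^{2} = \left(- \frac{16}{3}\right)^{2} = \frac{256}{9}$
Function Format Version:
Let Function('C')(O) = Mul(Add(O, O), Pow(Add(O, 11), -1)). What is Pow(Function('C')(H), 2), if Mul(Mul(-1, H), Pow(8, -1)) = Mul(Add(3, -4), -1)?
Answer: Rational(256, 9) ≈ 28.444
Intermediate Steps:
H = -8 (H = Mul(-8, Mul(Add(3, -4), -1)) = Mul(-8, Mul(-1, -1)) = Mul(-8, 1) = -8)
Function('C')(O) = Mul(2, O, Pow(Add(11, O), -1)) (Function('C')(O) = Mul(Mul(2, O), Pow(Add(11, O), -1)) = Mul(2, O, Pow(Add(11, O), -1)))
Pow(Function('C')(H), 2) = Pow(Mul(2, -8, Pow(Add(11, -8), -1)), 2) = Pow(Mul(2, -8, Pow(3, -1)), 2) = Pow(Mul(2, -8, Rational(1, 3)), 2) = Pow(Rational(-16, 3), 2) = Rational(256, 9)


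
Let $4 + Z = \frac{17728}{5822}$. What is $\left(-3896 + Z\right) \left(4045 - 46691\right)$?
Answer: $\frac{483777759256}{2911} \approx 1.6619 \cdot 10^{8}$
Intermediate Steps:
$Z = - \frac{2780}{2911}$ ($Z = -4 + \frac{17728}{5822} = -4 + 17728 \cdot \frac{1}{5822} = -4 + \frac{8864}{2911} = - \frac{2780}{2911} \approx -0.955$)
$\left(-3896 + Z\right) \left(4045 - 46691\right) = \left(-3896 - \frac{2780}{2911}\right) \left(4045 - 46691\right) = \left(- \frac{11344036}{2911}\right) \left(-42646\right) = \frac{483777759256}{2911}$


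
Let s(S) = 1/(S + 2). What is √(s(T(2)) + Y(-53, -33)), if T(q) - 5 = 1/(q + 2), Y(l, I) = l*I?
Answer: 5*√58841/29 ≈ 41.823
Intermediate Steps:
Y(l, I) = I*l
T(q) = 5 + 1/(2 + q) (T(q) = 5 + 1/(q + 2) = 5 + 1/(2 + q))
s(S) = 1/(2 + S)
√(s(T(2)) + Y(-53, -33)) = √(1/(2 + (11 + 5*2)/(2 + 2)) - 33*(-53)) = √(1/(2 + (11 + 10)/4) + 1749) = √(1/(2 + (¼)*21) + 1749) = √(1/(2 + 21/4) + 1749) = √(1/(29/4) + 1749) = √(4/29 + 1749) = √(50725/29) = 5*√58841/29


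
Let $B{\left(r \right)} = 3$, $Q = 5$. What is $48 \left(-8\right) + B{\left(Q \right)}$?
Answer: $-381$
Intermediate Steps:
$48 \left(-8\right) + B{\left(Q \right)} = 48 \left(-8\right) + 3 = -384 + 3 = -381$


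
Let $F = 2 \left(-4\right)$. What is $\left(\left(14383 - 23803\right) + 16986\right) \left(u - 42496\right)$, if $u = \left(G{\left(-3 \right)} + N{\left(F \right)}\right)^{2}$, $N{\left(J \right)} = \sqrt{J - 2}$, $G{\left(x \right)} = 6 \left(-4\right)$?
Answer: $-317242380 - 363168 i \sqrt{10} \approx -3.1724 \cdot 10^{8} - 1.1484 \cdot 10^{6} i$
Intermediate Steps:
$G{\left(x \right)} = -24$
$F = -8$
$N{\left(J \right)} = \sqrt{-2 + J}$
$u = \left(-24 + i \sqrt{10}\right)^{2}$ ($u = \left(-24 + \sqrt{-2 - 8}\right)^{2} = \left(-24 + \sqrt{-10}\right)^{2} = \left(-24 + i \sqrt{10}\right)^{2} \approx 566.0 - 151.79 i$)
$\left(\left(14383 - 23803\right) + 16986\right) \left(u - 42496\right) = \left(\left(14383 - 23803\right) + 16986\right) \left(\left(24 - i \sqrt{10}\right)^{2} - 42496\right) = \left(\left(14383 - 23803\right) + 16986\right) \left(-42496 + \left(24 - i \sqrt{10}\right)^{2}\right) = \left(-9420 + 16986\right) \left(-42496 + \left(24 - i \sqrt{10}\right)^{2}\right) = 7566 \left(-42496 + \left(24 - i \sqrt{10}\right)^{2}\right) = -321524736 + 7566 \left(24 - i \sqrt{10}\right)^{2}$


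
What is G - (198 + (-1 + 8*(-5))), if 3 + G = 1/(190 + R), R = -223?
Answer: -5281/33 ≈ -160.03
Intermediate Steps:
G = -100/33 (G = -3 + 1/(190 - 223) = -3 + 1/(-33) = -3 - 1/33 = -100/33 ≈ -3.0303)
G - (198 + (-1 + 8*(-5))) = -100/33 - (198 + (-1 + 8*(-5))) = -100/33 - (198 + (-1 - 40)) = -100/33 - (198 - 41) = -100/33 - 1*157 = -100/33 - 157 = -5281/33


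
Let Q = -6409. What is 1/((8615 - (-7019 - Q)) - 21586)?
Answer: -1/12361 ≈ -8.0900e-5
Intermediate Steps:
1/((8615 - (-7019 - Q)) - 21586) = 1/((8615 - (-7019 - 1*(-6409))) - 21586) = 1/((8615 - (-7019 + 6409)) - 21586) = 1/((8615 - 1*(-610)) - 21586) = 1/((8615 + 610) - 21586) = 1/(9225 - 21586) = 1/(-12361) = -1/12361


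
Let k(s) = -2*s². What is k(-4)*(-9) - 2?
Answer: 286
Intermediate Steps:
k(-4)*(-9) - 2 = -2*(-4)²*(-9) - 2 = -2*16*(-9) - 2 = -32*(-9) - 2 = 288 - 2 = 286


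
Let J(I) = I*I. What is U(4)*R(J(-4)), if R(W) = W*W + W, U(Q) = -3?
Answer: -816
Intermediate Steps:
J(I) = I**2
R(W) = W + W**2 (R(W) = W**2 + W = W + W**2)
U(4)*R(J(-4)) = -3*(-4)**2*(1 + (-4)**2) = -48*(1 + 16) = -48*17 = -3*272 = -816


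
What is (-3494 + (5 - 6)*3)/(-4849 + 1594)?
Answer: 3497/3255 ≈ 1.0743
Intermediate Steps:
(-3494 + (5 - 6)*3)/(-4849 + 1594) = (-3494 - 1*3)/(-3255) = (-3494 - 3)*(-1/3255) = -3497*(-1/3255) = 3497/3255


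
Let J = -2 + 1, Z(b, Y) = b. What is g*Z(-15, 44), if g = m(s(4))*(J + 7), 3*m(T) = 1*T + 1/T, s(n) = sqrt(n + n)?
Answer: -135*sqrt(2)/2 ≈ -95.459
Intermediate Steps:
s(n) = sqrt(2)*sqrt(n) (s(n) = sqrt(2*n) = sqrt(2)*sqrt(n))
m(T) = T/3 + 1/(3*T) (m(T) = (1*T + 1/T)/3 = (T + 1/T)/3 = T/3 + 1/(3*T))
J = -1
g = 9*sqrt(2)/2 (g = ((1 + (sqrt(2)*sqrt(4))**2)/(3*((sqrt(2)*sqrt(4)))))*(-1 + 7) = ((1 + (sqrt(2)*2)**2)/(3*((sqrt(2)*2))))*6 = ((1 + (2*sqrt(2))**2)/(3*((2*sqrt(2)))))*6 = ((sqrt(2)/4)*(1 + 8)/3)*6 = ((1/3)*(sqrt(2)/4)*9)*6 = (3*sqrt(2)/4)*6 = 9*sqrt(2)/2 ≈ 6.3640)
g*Z(-15, 44) = (9*sqrt(2)/2)*(-15) = -135*sqrt(2)/2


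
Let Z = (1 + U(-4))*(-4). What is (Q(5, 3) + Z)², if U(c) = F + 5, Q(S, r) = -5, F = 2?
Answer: 1369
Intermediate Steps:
U(c) = 7 (U(c) = 2 + 5 = 7)
Z = -32 (Z = (1 + 7)*(-4) = 8*(-4) = -32)
(Q(5, 3) + Z)² = (-5 - 32)² = (-37)² = 1369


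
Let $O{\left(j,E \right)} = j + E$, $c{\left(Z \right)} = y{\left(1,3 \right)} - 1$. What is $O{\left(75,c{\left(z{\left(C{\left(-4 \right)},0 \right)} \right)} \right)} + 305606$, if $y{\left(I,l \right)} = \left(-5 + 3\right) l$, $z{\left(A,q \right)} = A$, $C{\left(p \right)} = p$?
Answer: $305674$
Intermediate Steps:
$y{\left(I,l \right)} = - 2 l$
$c{\left(Z \right)} = -7$ ($c{\left(Z \right)} = \left(-2\right) 3 - 1 = -6 - 1 = -7$)
$O{\left(j,E \right)} = E + j$
$O{\left(75,c{\left(z{\left(C{\left(-4 \right)},0 \right)} \right)} \right)} + 305606 = \left(-7 + 75\right) + 305606 = 68 + 305606 = 305674$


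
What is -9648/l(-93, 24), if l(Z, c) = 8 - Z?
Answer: -9648/101 ≈ -95.525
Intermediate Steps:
-9648/l(-93, 24) = -9648/(8 - 1*(-93)) = -9648/(8 + 93) = -9648/101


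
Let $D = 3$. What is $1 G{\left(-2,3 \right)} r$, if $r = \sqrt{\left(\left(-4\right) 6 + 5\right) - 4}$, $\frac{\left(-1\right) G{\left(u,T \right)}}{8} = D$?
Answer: $- 24 i \sqrt{23} \approx - 115.1 i$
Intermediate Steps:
$G{\left(u,T \right)} = -24$ ($G{\left(u,T \right)} = \left(-8\right) 3 = -24$)
$r = i \sqrt{23}$ ($r = \sqrt{\left(-24 + 5\right) - 4} = \sqrt{-19 - 4} = \sqrt{-23} = i \sqrt{23} \approx 4.7958 i$)
$1 G{\left(-2,3 \right)} r = 1 \left(-24\right) i \sqrt{23} = - 24 i \sqrt{23}$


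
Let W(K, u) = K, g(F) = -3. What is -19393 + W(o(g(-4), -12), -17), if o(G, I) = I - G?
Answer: -19402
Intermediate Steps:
-19393 + W(o(g(-4), -12), -17) = -19393 + (-12 - 1*(-3)) = -19393 + (-12 + 3) = -19393 - 9 = -19402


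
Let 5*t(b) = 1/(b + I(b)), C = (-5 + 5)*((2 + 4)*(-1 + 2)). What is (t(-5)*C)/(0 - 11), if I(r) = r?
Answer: 0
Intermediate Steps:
C = 0 (C = 0*(6*1) = 0*6 = 0)
t(b) = 1/(10*b) (t(b) = 1/(5*(b + b)) = 1/(5*((2*b))) = (1/(2*b))/5 = 1/(10*b))
(t(-5)*C)/(0 - 11) = (((⅒)/(-5))*0)/(0 - 11) = (((⅒)*(-⅕))*0)/(-11) = -1/50*0*(-1/11) = 0*(-1/11) = 0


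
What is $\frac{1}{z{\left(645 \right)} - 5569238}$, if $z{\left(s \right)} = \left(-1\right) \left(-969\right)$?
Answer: $- \frac{1}{5568269} \approx -1.7959 \cdot 10^{-7}$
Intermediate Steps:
$z{\left(s \right)} = 969$
$\frac{1}{z{\left(645 \right)} - 5569238} = \frac{1}{969 - 5569238} = \frac{1}{-5568269} = - \frac{1}{5568269}$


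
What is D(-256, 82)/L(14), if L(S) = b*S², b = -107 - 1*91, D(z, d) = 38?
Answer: -19/19404 ≈ -0.00097918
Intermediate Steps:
b = -198 (b = -107 - 91 = -198)
L(S) = -198*S²
D(-256, 82)/L(14) = 38/((-198*14²)) = 38/((-198*196)) = 38/(-38808) = 38*(-1/38808) = -19/19404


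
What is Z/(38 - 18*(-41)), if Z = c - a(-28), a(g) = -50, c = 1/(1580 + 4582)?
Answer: 308101/4781712 ≈ 0.064433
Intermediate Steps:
c = 1/6162 ≈ 0.00016229
Z = 308101/6162 (Z = 1/6162 - 1*(-50) = 1/6162 + 50 = 308101/6162 ≈ 50.000)
Z/(38 - 18*(-41)) = 308101/(6162*(38 - 18*(-41))) = 308101/(6162*(38 + 738)) = (308101/6162)/776 = (308101/6162)*(1/776) = 308101/4781712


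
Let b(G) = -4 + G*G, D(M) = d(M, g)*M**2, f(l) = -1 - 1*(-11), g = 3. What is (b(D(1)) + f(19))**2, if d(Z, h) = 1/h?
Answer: 3025/81 ≈ 37.346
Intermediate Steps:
f(l) = 10 (f(l) = -1 + 11 = 10)
D(M) = M**2/3
b(G) = -4 + G**2
(b(D(1)) + f(19))**2 = ((-4 + ((1/3)*1**2)**2) + 10)**2 = ((-4 + ((1/3)*1)**2) + 10)**2 = ((-4 + (1/3)**2) + 10)**2 = ((-4 + 1/9) + 10)**2 = (-35/9 + 10)**2 = (55/9)**2 = 3025/81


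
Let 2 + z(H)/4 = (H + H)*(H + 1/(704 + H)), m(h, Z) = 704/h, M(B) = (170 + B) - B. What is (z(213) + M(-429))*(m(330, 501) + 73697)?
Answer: 122700670775618/4585 ≈ 2.6761e+10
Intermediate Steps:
M(B) = 170
z(H) = -8 + 8*H*(H + 1/(704 + H)) (z(H) = -8 + 4*((H + H)*(H + 1/(704 + H))) = -8 + 4*((2*H)*(H + 1/(704 + H))) = -8 + 4*(2*H*(H + 1/(704 + H))) = -8 + 8*H*(H + 1/(704 + H)))
(z(213) + M(-429))*(m(330, 501) + 73697) = (8*(-704 + 213**3 + 704*213**2)/(704 + 213) + 170)*(704/330 + 73697) = (8*(-704 + 9663597 + 704*45369)/917 + 170)*(704*(1/330) + 73697) = (8*(1/917)*(-704 + 9663597 + 31939776) + 170)*(32/15 + 73697) = (8*(1/917)*41602669 + 170)*(1105487/15) = (332821352/917 + 170)*(1105487/15) = (332977242/917)*(1105487/15) = 122700670775618/4585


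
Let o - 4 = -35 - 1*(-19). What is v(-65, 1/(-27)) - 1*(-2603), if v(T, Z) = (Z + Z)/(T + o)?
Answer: 5411639/2079 ≈ 2603.0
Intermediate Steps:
o = -12 (o = 4 + (-35 - 1*(-19)) = 4 + (-35 + 19) = 4 - 16 = -12)
v(T, Z) = 2*Z/(-12 + T) (v(T, Z) = (Z + Z)/(T - 12) = (2*Z)/(-12 + T) = 2*Z/(-12 + T))
v(-65, 1/(-27)) - 1*(-2603) = 2/(-27*(-12 - 65)) - 1*(-2603) = 2*(-1/27)/(-77) + 2603 = 2*(-1/27)*(-1/77) + 2603 = 2/2079 + 2603 = 5411639/2079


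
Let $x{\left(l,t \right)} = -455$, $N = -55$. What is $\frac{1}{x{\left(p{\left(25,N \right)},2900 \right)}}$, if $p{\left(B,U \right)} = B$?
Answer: $- \frac{1}{455} \approx -0.0021978$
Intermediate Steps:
$\frac{1}{x{\left(p{\left(25,N \right)},2900 \right)}} = \frac{1}{-455} = - \frac{1}{455}$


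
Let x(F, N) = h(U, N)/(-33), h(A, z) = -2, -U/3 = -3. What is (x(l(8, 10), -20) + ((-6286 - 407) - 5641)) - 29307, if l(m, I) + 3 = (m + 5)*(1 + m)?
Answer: -1374151/33 ≈ -41641.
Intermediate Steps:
U = 9 (U = -3*(-3) = 9)
l(m, I) = -3 + (1 + m)*(5 + m) (l(m, I) = -3 + (m + 5)*(1 + m) = -3 + (5 + m)*(1 + m) = -3 + (1 + m)*(5 + m))
x(F, N) = 2/33 (x(F, N) = -2/(-33) = -2*(-1/33) = 2/33)
(x(l(8, 10), -20) + ((-6286 - 407) - 5641)) - 29307 = (2/33 + ((-6286 - 407) - 5641)) - 29307 = (2/33 + (-6693 - 5641)) - 29307 = (2/33 - 12334) - 29307 = -407020/33 - 29307 = -1374151/33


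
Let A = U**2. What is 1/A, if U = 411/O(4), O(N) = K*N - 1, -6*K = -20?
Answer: 1369/1520289 ≈ 0.00090049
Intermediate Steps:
K = 10/3 (K = -1/6*(-20) = 10/3 ≈ 3.3333)
O(N) = -1 + 10*N/3 (O(N) = 10*N/3 - 1 = -1 + 10*N/3)
U = 1233/37 (U = 411/(-1 + (10/3)*4) = 411/(-1 + 40/3) = 411/(37/3) = 411*(3/37) = 1233/37 ≈ 33.324)
A = 1520289/1369 (A = (1233/37)**2 = 1520289/1369 ≈ 1110.5)
1/A = 1/(1520289/1369) = 1369/1520289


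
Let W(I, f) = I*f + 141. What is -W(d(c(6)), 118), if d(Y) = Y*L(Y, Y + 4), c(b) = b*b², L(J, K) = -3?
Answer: 76323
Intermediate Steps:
c(b) = b³
d(Y) = -3*Y (d(Y) = Y*(-3) = -3*Y)
W(I, f) = 141 + I*f
-W(d(c(6)), 118) = -(141 - 3*6³*118) = -(141 - 3*216*118) = -(141 - 648*118) = -(141 - 76464) = -1*(-76323) = 76323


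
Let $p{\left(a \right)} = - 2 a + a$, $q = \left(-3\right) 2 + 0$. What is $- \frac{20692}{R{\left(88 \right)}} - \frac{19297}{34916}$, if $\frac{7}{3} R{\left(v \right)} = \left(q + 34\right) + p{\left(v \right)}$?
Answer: $\frac{1263474911}{1571220} \approx 804.14$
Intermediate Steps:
$q = -6$ ($q = -6 + 0 = -6$)
$p{\left(a \right)} = - a$
$R{\left(v \right)} = 12 - \frac{3 v}{7}$ ($R{\left(v \right)} = \frac{3 \left(\left(-6 + 34\right) - v\right)}{7} = \frac{3 \left(28 - v\right)}{7} = 12 - \frac{3 v}{7}$)
$- \frac{20692}{R{\left(88 \right)}} - \frac{19297}{34916} = - \frac{20692}{12 - \frac{264}{7}} - \frac{19297}{34916} = - \frac{20692}{- \frac{180}{7}} - \frac{19297}{34916} = \left(-20692\right) \left(- \frac{7}{180}\right) - \frac{19297}{34916} = \frac{36211}{45} - \frac{19297}{34916} = \frac{1263474911}{1571220}$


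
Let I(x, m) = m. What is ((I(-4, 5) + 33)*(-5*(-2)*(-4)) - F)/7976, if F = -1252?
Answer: -67/1994 ≈ -0.033601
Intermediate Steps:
((I(-4, 5) + 33)*(-5*(-2)*(-4)) - F)/7976 = ((5 + 33)*(-5*(-2)*(-4)) - 1*(-1252))/7976 = (38*(10*(-4)) + 1252)*(1/7976) = (38*(-40) + 1252)*(1/7976) = (-1520 + 1252)*(1/7976) = -268*1/7976 = -67/1994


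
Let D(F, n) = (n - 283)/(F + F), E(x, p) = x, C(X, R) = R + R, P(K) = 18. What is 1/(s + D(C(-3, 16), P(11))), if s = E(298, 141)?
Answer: 64/18807 ≈ 0.0034030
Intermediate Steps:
C(X, R) = 2*R
s = 298
D(F, n) = (-283 + n)/(2*F) (D(F, n) = (-283 + n)/((2*F)) = (-283 + n)*(1/(2*F)) = (-283 + n)/(2*F))
1/(s + D(C(-3, 16), P(11))) = 1/(298 + (-283 + 18)/(2*((2*16)))) = 1/(298 + (½)*(-265)/32) = 1/(298 + (½)*(1/32)*(-265)) = 1/(298 - 265/64) = 1/(18807/64) = 64/18807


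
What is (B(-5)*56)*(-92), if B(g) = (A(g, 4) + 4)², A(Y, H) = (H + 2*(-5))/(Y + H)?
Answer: -515200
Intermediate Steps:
A(Y, H) = (-10 + H)/(H + Y) (A(Y, H) = (H - 10)/(H + Y) = (-10 + H)/(H + Y))
B(g) = (4 - 6/(4 + g))² (B(g) = ((-10 + 4)/(4 + g) + 4)² = (-6/(4 + g) + 4)² = (4 - 6/(4 + g))²)
(B(-5)*56)*(-92) = ((4*(5 + 2*(-5))²/(4 - 5)²)*56)*(-92) = ((4*(5 - 10)²/(-1)²)*56)*(-92) = ((4*1*(-5)²)*56)*(-92) = ((4*1*25)*56)*(-92) = (100*56)*(-92) = 5600*(-92) = -515200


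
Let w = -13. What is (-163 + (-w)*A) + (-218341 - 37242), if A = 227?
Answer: -252795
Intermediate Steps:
(-163 + (-w)*A) + (-218341 - 37242) = (-163 - 1*(-13)*227) + (-218341 - 37242) = (-163 + 13*227) - 255583 = (-163 + 2951) - 255583 = 2788 - 255583 = -252795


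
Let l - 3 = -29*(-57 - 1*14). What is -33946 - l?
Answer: -36008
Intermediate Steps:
l = 2062 (l = 3 - 29*(-57 - 1*14) = 3 - 29*(-57 - 14) = 3 - 29*(-71) = 3 + 2059 = 2062)
-33946 - l = -33946 - 1*2062 = -33946 - 2062 = -36008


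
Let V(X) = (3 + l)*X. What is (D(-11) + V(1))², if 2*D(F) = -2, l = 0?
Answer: 4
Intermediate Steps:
D(F) = -1 (D(F) = (½)*(-2) = -1)
V(X) = 3*X (V(X) = (3 + 0)*X = 3*X)
(D(-11) + V(1))² = (-1 + 3*1)² = (-1 + 3)² = 2² = 4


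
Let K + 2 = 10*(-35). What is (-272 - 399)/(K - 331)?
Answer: 671/683 ≈ 0.98243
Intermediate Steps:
K = -352 (K = -2 + 10*(-35) = -2 - 350 = -352)
(-272 - 399)/(K - 331) = (-272 - 399)/(-352 - 331) = -671/(-683) = -671*(-1/683) = 671/683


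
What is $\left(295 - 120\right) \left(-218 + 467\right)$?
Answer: $43575$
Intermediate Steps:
$\left(295 - 120\right) \left(-218 + 467\right) = 175 \cdot 249 = 43575$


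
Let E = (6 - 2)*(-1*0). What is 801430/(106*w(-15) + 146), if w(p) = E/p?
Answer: 400715/73 ≈ 5489.3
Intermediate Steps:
E = 0 (E = 4*0 = 0)
w(p) = 0 (w(p) = 0/p = 0)
801430/(106*w(-15) + 146) = 801430/(106*0 + 146) = 801430/(0 + 146) = 801430/146 = 801430*(1/146) = 400715/73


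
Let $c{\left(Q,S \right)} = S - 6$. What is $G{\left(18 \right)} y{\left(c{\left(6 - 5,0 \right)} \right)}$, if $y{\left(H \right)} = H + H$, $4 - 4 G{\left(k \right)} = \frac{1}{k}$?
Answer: $- \frac{71}{6} \approx -11.833$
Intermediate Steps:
$c{\left(Q,S \right)} = -6 + S$ ($c{\left(Q,S \right)} = S - 6 = -6 + S$)
$G{\left(k \right)} = 1 - \frac{1}{4 k}$
$y{\left(H \right)} = 2 H$
$G{\left(18 \right)} y{\left(c{\left(6 - 5,0 \right)} \right)} = \frac{- \frac{1}{4} + 18}{18} \cdot 2 \left(-6 + 0\right) = \frac{1}{18} \cdot \frac{71}{4} \cdot 2 \left(-6\right) = \frac{71}{72} \left(-12\right) = - \frac{71}{6}$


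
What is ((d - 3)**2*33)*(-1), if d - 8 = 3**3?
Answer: -33792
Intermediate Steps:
d = 35 (d = 8 + 3**3 = 8 + 27 = 35)
((d - 3)**2*33)*(-1) = ((35 - 3)**2*33)*(-1) = (32**2*33)*(-1) = (1024*33)*(-1) = 33792*(-1) = -33792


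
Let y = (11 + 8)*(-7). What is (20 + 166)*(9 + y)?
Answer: -23064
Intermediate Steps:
y = -133 (y = 19*(-7) = -133)
(20 + 166)*(9 + y) = (20 + 166)*(9 - 133) = 186*(-124) = -23064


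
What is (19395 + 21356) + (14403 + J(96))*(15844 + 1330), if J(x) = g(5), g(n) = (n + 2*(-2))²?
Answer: 247415047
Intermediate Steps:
g(n) = (-4 + n)² (g(n) = (n - 4)² = (-4 + n)²)
J(x) = 1 (J(x) = (-4 + 5)² = 1² = 1)
(19395 + 21356) + (14403 + J(96))*(15844 + 1330) = (19395 + 21356) + (14403 + 1)*(15844 + 1330) = 40751 + 14404*17174 = 40751 + 247374296 = 247415047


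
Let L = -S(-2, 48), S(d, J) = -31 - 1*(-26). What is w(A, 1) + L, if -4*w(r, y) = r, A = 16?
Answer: 1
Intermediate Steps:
S(d, J) = -5 (S(d, J) = -31 + 26 = -5)
w(r, y) = -r/4
L = 5 (L = -1*(-5) = 5)
w(A, 1) + L = -¼*16 + 5 = -4 + 5 = 1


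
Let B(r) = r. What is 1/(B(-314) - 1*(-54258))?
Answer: 1/53944 ≈ 1.8538e-5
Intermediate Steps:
1/(B(-314) - 1*(-54258)) = 1/(-314 - 1*(-54258)) = 1/(-314 + 54258) = 1/53944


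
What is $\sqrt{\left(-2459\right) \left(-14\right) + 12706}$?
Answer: $2 \sqrt{11783} \approx 217.1$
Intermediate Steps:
$\sqrt{\left(-2459\right) \left(-14\right) + 12706} = \sqrt{34426 + 12706} = \sqrt{47132} = 2 \sqrt{11783}$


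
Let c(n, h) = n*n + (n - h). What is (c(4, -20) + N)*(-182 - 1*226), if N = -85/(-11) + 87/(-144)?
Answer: -422977/22 ≈ -19226.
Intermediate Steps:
N = 3761/528 (N = -85*(-1/11) + 87*(-1/144) = 85/11 - 29/48 = 3761/528 ≈ 7.1231)
c(n, h) = n + n² - h (c(n, h) = n² + (n - h) = n + n² - h)
(c(4, -20) + N)*(-182 - 1*226) = ((4 + 4² - 1*(-20)) + 3761/528)*(-182 - 1*226) = ((4 + 16 + 20) + 3761/528)*(-182 - 226) = (40 + 3761/528)*(-408) = (24881/528)*(-408) = -422977/22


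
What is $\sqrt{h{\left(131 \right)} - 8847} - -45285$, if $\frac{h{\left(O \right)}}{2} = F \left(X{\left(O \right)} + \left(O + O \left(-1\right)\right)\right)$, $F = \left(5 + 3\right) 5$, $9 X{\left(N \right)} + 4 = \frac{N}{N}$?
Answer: $45285 + \frac{i \sqrt{79863}}{3} \approx 45285.0 + 94.2 i$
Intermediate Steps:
$X{\left(N \right)} = - \frac{1}{3}$ ($X{\left(N \right)} = - \frac{4}{9} + \frac{N \frac{1}{N}}{9} = - \frac{4}{9} + \frac{1}{9} \cdot 1 = - \frac{4}{9} + \frac{1}{9} = - \frac{1}{3}$)
$F = 40$ ($F = 8 \cdot 5 = 40$)
$h{\left(O \right)} = - \frac{80}{3}$ ($h{\left(O \right)} = 2 \cdot 40 \left(- \frac{1}{3} + \left(O + O \left(-1\right)\right)\right) = 2 \cdot 40 \left(- \frac{1}{3} + \left(O - O\right)\right) = 2 \cdot 40 \left(- \frac{1}{3} + 0\right) = 2 \cdot 40 \left(- \frac{1}{3}\right) = 2 \left(- \frac{40}{3}\right) = - \frac{80}{3}$)
$\sqrt{h{\left(131 \right)} - 8847} - -45285 = \sqrt{- \frac{80}{3} - 8847} - -45285 = \sqrt{- \frac{26621}{3}} + 45285 = \frac{i \sqrt{79863}}{3} + 45285 = 45285 + \frac{i \sqrt{79863}}{3}$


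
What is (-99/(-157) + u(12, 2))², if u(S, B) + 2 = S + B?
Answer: 3932289/24649 ≈ 159.53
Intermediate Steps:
u(S, B) = -2 + B + S (u(S, B) = -2 + (S + B) = -2 + (B + S) = -2 + B + S)
(-99/(-157) + u(12, 2))² = (-99/(-157) + (-2 + 2 + 12))² = (-99*(-1/157) + 12)² = (99/157 + 12)² = (1983/157)² = 3932289/24649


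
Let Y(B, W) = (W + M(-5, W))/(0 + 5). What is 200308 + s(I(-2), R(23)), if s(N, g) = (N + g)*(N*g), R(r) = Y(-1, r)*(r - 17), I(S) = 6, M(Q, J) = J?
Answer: 5514436/25 ≈ 2.2058e+5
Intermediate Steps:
Y(B, W) = 2*W/5 (Y(B, W) = (W + W)/(0 + 5) = (2*W)/5 = (2*W)*(⅕) = 2*W/5)
R(r) = 2*r*(-17 + r)/5 (R(r) = (2*r/5)*(r - 17) = (2*r/5)*(-17 + r) = 2*r*(-17 + r)/5)
s(N, g) = N*g*(N + g)
200308 + s(I(-2), R(23)) = 200308 + 6*((⅖)*23*(-17 + 23))*(6 + (⅖)*23*(-17 + 23)) = 200308 + 6*((⅖)*23*6)*(6 + (⅖)*23*6) = 200308 + 6*(276/5)*(6 + 276/5) = 200308 + 6*(276/5)*(306/5) = 200308 + 506736/25 = 5514436/25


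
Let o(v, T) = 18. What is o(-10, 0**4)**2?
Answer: 324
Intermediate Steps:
o(-10, 0**4)**2 = 18**2 = 324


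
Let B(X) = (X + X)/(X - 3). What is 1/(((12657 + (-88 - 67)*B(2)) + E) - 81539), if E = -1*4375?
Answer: -1/72637 ≈ -1.3767e-5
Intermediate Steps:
B(X) = 2*X/(-3 + X) (B(X) = (2*X)/(-3 + X) = 2*X/(-3 + X))
E = -4375
1/(((12657 + (-88 - 67)*B(2)) + E) - 81539) = 1/(((12657 + (-88 - 67)*(2*2/(-3 + 2))) - 4375) - 81539) = 1/(((12657 - 310*2/(-1)) - 4375) - 81539) = 1/(((12657 - 310*2*(-1)) - 4375) - 81539) = 1/(((12657 - 155*(-4)) - 4375) - 81539) = 1/(((12657 + 620) - 4375) - 81539) = 1/((13277 - 4375) - 81539) = 1/(8902 - 81539) = 1/(-72637) = -1/72637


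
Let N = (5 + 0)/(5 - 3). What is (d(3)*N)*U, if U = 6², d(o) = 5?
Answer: 450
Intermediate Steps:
N = 5/2 ≈ 2.5000
U = 36
(d(3)*N)*U = (5*(5/2))*36 = (25/2)*36 = 450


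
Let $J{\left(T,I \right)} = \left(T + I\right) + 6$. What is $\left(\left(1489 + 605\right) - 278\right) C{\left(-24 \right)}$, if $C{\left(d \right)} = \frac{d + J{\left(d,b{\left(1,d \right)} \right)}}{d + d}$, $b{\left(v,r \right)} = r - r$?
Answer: $1589$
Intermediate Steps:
$b{\left(v,r \right)} = 0$
$J{\left(T,I \right)} = 6 + I + T$ ($J{\left(T,I \right)} = \left(I + T\right) + 6 = 6 + I + T$)
$C{\left(d \right)} = \frac{6 + 2 d}{2 d}$ ($C{\left(d \right)} = \frac{d + \left(6 + 0 + d\right)}{d + d} = \frac{d + \left(6 + d\right)}{2 d} = \left(6 + 2 d\right) \frac{1}{2 d} = \frac{6 + 2 d}{2 d}$)
$\left(\left(1489 + 605\right) - 278\right) C{\left(-24 \right)} = \left(\left(1489 + 605\right) - 278\right) \frac{3 - 24}{-24} = \left(2094 - 278\right) \left(\left(- \frac{1}{24}\right) \left(-21\right)\right) = 1816 \cdot \frac{7}{8} = 1589$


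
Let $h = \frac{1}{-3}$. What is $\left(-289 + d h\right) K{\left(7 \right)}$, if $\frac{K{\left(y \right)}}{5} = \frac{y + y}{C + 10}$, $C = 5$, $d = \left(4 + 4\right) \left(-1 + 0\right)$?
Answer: $- \frac{12026}{9} \approx -1336.2$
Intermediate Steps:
$d = -8$ ($d = 8 \left(-1\right) = -8$)
$K{\left(y \right)} = \frac{2 y}{3}$ ($K{\left(y \right)} = 5 \frac{y + y}{5 + 10} = 5 \frac{2 y}{15} = \frac{2 y}{3}$)
$h = - \frac{1}{3} \approx -0.33333$
$\left(-289 + d h\right) K{\left(7 \right)} = \left(-289 - - \frac{8}{3}\right) \frac{2}{3} \cdot 7 = \left(-289 + \frac{8}{3}\right) \frac{14}{3} = \left(- \frac{859}{3}\right) \frac{14}{3} = - \frac{12026}{9}$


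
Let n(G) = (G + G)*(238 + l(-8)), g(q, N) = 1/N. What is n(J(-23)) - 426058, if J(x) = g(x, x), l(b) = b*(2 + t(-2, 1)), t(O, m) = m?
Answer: -9799762/23 ≈ -4.2608e+5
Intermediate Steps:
g(q, N) = 1/N
l(b) = 3*b (l(b) = b*(2 + 1) = b*3 = 3*b)
J(x) = 1/x
n(G) = 428*G (n(G) = (G + G)*(238 + 3*(-8)) = (2*G)*(238 - 24) = (2*G)*214 = 428*G)
n(J(-23)) - 426058 = 428/(-23) - 426058 = 428*(-1/23) - 426058 = -428/23 - 426058 = -9799762/23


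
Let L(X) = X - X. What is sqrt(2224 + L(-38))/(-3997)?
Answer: -4*sqrt(139)/3997 ≈ -0.011799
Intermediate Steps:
L(X) = 0
sqrt(2224 + L(-38))/(-3997) = sqrt(2224 + 0)/(-3997) = sqrt(2224)*(-1/3997) = (4*sqrt(139))*(-1/3997) = -4*sqrt(139)/3997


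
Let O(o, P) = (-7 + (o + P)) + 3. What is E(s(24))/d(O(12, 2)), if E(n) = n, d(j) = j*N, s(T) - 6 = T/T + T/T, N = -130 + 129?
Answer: -4/5 ≈ -0.80000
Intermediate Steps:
N = -1
s(T) = 8 (s(T) = 6 + (T/T + T/T) = 6 + (1 + 1) = 6 + 2 = 8)
O(o, P) = -4 + P + o (O(o, P) = (-7 + (P + o)) + 3 = (-7 + P + o) + 3 = -4 + P + o)
d(j) = -j (d(j) = j*(-1) = -j)
E(s(24))/d(O(12, 2)) = 8/((-(-4 + 2 + 12))) = 8/((-1*10)) = 8/(-10) = 8*(-1/10) = -4/5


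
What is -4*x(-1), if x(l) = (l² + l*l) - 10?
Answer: 32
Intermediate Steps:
x(l) = -10 + 2*l² (x(l) = (l² + l²) - 10 = 2*l² - 10 = -10 + 2*l²)
-4*x(-1) = -4*(-10 + 2*(-1)²) = -4*(-10 + 2*1) = -4*(-10 + 2) = -4*(-8) = 32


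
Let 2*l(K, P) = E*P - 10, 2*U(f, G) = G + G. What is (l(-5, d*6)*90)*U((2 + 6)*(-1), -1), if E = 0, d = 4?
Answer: 450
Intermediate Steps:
U(f, G) = G (U(f, G) = (G + G)/2 = (2*G)/2 = G)
l(K, P) = -5 (l(K, P) = (0*P - 10)/2 = (0 - 10)/2 = (½)*(-10) = -5)
(l(-5, d*6)*90)*U((2 + 6)*(-1), -1) = -5*90*(-1) = -450*(-1) = 450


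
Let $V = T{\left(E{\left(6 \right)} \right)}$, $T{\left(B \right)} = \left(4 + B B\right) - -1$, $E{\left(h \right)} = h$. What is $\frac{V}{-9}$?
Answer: $- \frac{41}{9} \approx -4.5556$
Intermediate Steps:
$T{\left(B \right)} = 5 + B^{2}$ ($T{\left(B \right)} = \left(4 + B^{2}\right) + 1 = 5 + B^{2}$)
$V = 41$ ($V = 5 + 6^{2} = 5 + 36 = 41$)
$\frac{V}{-9} = \frac{1}{-9} \cdot 41 = \left(- \frac{1}{9}\right) 41 = - \frac{41}{9}$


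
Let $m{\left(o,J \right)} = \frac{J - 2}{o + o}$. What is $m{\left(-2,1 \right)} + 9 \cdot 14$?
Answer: $\frac{505}{4} \approx 126.25$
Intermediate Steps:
$m{\left(o,J \right)} = \frac{-2 + J}{2 o}$
$m{\left(-2,1 \right)} + 9 \cdot 14 = \frac{-2 + 1}{2 \left(-2\right)} + 9 \cdot 14 = \frac{1}{2} \left(- \frac{1}{2}\right) \left(-1\right) + 126 = \frac{1}{4} + 126 = \frac{505}{4}$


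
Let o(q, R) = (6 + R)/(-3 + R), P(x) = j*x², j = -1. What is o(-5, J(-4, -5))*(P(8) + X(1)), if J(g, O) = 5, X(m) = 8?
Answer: -308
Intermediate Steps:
P(x) = -x²
o(-5, J(-4, -5))*(P(8) + X(1)) = ((6 + 5)/(-3 + 5))*(-1*8² + 8) = (11/2)*(-1*64 + 8) = ((½)*11)*(-64 + 8) = (11/2)*(-56) = -308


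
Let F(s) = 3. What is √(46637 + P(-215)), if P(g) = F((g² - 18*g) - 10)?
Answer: 4*√2915 ≈ 215.96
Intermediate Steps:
P(g) = 3
√(46637 + P(-215)) = √(46637 + 3) = √46640 = 4*√2915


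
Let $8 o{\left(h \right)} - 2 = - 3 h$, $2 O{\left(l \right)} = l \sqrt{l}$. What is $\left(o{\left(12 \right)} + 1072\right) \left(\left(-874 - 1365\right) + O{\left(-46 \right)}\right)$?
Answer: $- \frac{9562769}{4} - \frac{98233 i \sqrt{46}}{4} \approx -2.3907 \cdot 10^{6} - 1.6656 \cdot 10^{5} i$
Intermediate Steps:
$O{\left(l \right)} = \frac{l^{\frac{3}{2}}}{2}$ ($O{\left(l \right)} = \frac{l \sqrt{l}}{2} = \frac{l^{\frac{3}{2}}}{2}$)
$o{\left(h \right)} = \frac{1}{4} - \frac{3 h}{8}$ ($o{\left(h \right)} = \frac{1}{4} + \frac{\left(-3\right) h}{8} = \frac{1}{4} - \frac{3 h}{8}$)
$\left(o{\left(12 \right)} + 1072\right) \left(\left(-874 - 1365\right) + O{\left(-46 \right)}\right) = \left(\left(\frac{1}{4} - \frac{9}{2}\right) + 1072\right) \left(\left(-874 - 1365\right) + \frac{\left(-46\right)^{\frac{3}{2}}}{2}\right) = \left(\left(\frac{1}{4} - \frac{9}{2}\right) + 1072\right) \left(-2239 + \frac{\left(-46\right) i \sqrt{46}}{2}\right) = \left(- \frac{17}{4} + 1072\right) \left(-2239 - 23 i \sqrt{46}\right) = \frac{4271 \left(-2239 - 23 i \sqrt{46}\right)}{4} = - \frac{9562769}{4} - \frac{98233 i \sqrt{46}}{4}$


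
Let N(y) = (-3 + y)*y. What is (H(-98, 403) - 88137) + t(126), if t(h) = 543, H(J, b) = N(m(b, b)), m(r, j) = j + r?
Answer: 559624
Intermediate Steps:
N(y) = y*(-3 + y)
H(J, b) = 2*b*(-3 + 2*b) (H(J, b) = (b + b)*(-3 + (b + b)) = (2*b)*(-3 + 2*b) = 2*b*(-3 + 2*b))
(H(-98, 403) - 88137) + t(126) = (2*403*(-3 + 2*403) - 88137) + 543 = (2*403*(-3 + 806) - 88137) + 543 = (2*403*803 - 88137) + 543 = (647218 - 88137) + 543 = 559081 + 543 = 559624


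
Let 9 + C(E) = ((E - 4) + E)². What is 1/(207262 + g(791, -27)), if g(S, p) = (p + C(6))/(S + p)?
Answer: 191/39587049 ≈ 4.8248e-6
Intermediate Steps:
C(E) = -9 + (-4 + 2*E)² (C(E) = -9 + ((E - 4) + E)² = -9 + ((-4 + E) + E)² = -9 + (-4 + 2*E)²)
g(S, p) = (55 + p)/(S + p) (g(S, p) = (p + (-9 + 4*(-2 + 6)²))/(S + p) = (p + (-9 + 4*4²))/(S + p) = (p + (-9 + 4*16))/(S + p) = (p + (-9 + 64))/(S + p) = (p + 55)/(S + p) = (55 + p)/(S + p))
1/(207262 + g(791, -27)) = 1/(207262 + (55 - 27)/(791 - 27)) = 1/(207262 + 28/764) = 1/(207262 + (1/764)*28) = 1/(207262 + 7/191) = 1/(39587049/191) = 191/39587049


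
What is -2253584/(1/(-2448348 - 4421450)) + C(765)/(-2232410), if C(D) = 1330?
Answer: 3456142790607439579/223241 ≈ 1.5482e+13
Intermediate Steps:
-2253584/(1/(-2448348 - 4421450)) + C(765)/(-2232410) = -2253584/(1/(-2448348 - 4421450)) + 1330/(-2232410) = -2253584/(1/(-6869798)) + 1330*(-1/2232410) = -2253584/(-1/6869798) - 133/223241 = -2253584*(-6869798) - 133/223241 = 15481666856032 - 133/223241 = 3456142790607439579/223241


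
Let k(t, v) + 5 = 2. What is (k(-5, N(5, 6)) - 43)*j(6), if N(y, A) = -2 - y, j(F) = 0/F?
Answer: 0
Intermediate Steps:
j(F) = 0
k(t, v) = -3 (k(t, v) = -5 + 2 = -3)
(k(-5, N(5, 6)) - 43)*j(6) = (-3 - 43)*0 = -46*0 = 0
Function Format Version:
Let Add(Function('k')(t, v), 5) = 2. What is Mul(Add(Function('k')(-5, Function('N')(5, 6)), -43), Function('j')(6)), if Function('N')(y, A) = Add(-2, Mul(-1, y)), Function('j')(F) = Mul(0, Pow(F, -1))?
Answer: 0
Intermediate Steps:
Function('j')(F) = 0
Function('k')(t, v) = -3 (Function('k')(t, v) = Add(-5, 2) = -3)
Mul(Add(Function('k')(-5, Function('N')(5, 6)), -43), Function('j')(6)) = Mul(Add(-3, -43), 0) = Mul(-46, 0) = 0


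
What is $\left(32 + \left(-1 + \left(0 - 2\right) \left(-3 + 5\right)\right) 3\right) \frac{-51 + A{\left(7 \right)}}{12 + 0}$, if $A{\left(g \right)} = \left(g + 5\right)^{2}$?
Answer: $\frac{527}{4} \approx 131.75$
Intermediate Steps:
$A{\left(g \right)} = \left(5 + g\right)^{2}$
$\left(32 + \left(-1 + \left(0 - 2\right) \left(-3 + 5\right)\right) 3\right) \frac{-51 + A{\left(7 \right)}}{12 + 0} = \left(32 + \left(-1 + \left(0 - 2\right) \left(-3 + 5\right)\right) 3\right) \frac{-51 + \left(5 + 7\right)^{2}}{12 + 0} = \left(32 + \left(-1 - 4\right) 3\right) \frac{-51 + 12^{2}}{12} = \left(32 + \left(-1 - 4\right) 3\right) \left(-51 + 144\right) \frac{1}{12} = \left(32 - 15\right) 93 \cdot \frac{1}{12} = \left(32 - 15\right) \frac{31}{4} = 17 \cdot \frac{31}{4} = \frac{527}{4}$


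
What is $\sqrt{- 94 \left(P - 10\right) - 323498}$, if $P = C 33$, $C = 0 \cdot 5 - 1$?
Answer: $4 i \sqrt{19966} \approx 565.2 i$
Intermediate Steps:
$C = -1$ ($C = 0 - 1 = -1$)
$P = -33$ ($P = \left(-1\right) 33 = -33$)
$\sqrt{- 94 \left(P - 10\right) - 323498} = \sqrt{- 94 \left(-33 - 10\right) - 323498} = \sqrt{\left(-94\right) \left(-43\right) - 323498} = \sqrt{4042 - 323498} = \sqrt{-319456} = 4 i \sqrt{19966}$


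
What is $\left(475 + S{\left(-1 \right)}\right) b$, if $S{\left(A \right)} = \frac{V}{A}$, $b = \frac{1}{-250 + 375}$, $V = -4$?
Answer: $\frac{479}{125} \approx 3.832$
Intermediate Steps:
$b = \frac{1}{125} \approx 0.008$
$S{\left(A \right)} = - \frac{4}{A}$
$\left(475 + S{\left(-1 \right)}\right) b = \left(475 - \frac{4}{-1}\right) \frac{1}{125} = \left(475 - -4\right) \frac{1}{125} = \left(475 + 4\right) \frac{1}{125} = 479 \cdot \frac{1}{125} = \frac{479}{125}$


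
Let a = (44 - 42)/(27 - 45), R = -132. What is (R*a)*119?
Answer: 5236/3 ≈ 1745.3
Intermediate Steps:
a = -1/9 (a = 2/(-18) = 2*(-1/18) = -1/9 ≈ -0.11111)
(R*a)*119 = -132*(-1/9)*119 = (44/3)*119 = 5236/3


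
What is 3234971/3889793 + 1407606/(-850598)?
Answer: -1361818051450/1654325073107 ≈ -0.82319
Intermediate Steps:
3234971/3889793 + 1407606/(-850598) = 3234971*(1/3889793) + 1407606*(-1/850598) = 3234971/3889793 - 703803/425299 = -1361818051450/1654325073107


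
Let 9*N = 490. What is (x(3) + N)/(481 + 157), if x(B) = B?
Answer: 47/522 ≈ 0.090038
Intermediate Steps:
N = 490/9 (N = (⅑)*490 = 490/9 ≈ 54.444)
(x(3) + N)/(481 + 157) = (3 + 490/9)/(481 + 157) = (517/9)/638 = (517/9)*(1/638) = 47/522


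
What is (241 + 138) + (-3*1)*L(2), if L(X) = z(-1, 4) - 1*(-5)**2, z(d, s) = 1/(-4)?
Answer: 1819/4 ≈ 454.75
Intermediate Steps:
z(d, s) = -1/4
L(X) = -101/4 (L(X) = -1/4 - 1*(-5)**2 = -1/4 - 1*25 = -1/4 - 25 = -101/4)
(241 + 138) + (-3*1)*L(2) = (241 + 138) - 3*1*(-101/4) = 379 - 3*(-101/4) = 379 + 303/4 = 1819/4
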